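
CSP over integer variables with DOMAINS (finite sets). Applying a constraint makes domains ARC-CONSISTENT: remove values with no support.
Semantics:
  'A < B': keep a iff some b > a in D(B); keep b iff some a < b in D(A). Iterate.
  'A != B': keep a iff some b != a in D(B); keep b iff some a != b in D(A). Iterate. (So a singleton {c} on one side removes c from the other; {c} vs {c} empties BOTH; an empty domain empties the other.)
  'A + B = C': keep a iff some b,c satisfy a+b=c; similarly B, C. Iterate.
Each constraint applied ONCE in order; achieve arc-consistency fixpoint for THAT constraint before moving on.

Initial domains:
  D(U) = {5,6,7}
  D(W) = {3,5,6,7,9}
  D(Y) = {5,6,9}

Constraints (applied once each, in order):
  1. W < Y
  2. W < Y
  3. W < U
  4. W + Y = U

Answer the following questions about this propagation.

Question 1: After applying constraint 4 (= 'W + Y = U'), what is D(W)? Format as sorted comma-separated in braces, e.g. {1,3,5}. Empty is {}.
Answer: {}

Derivation:
Constraint 1 (W < Y) on D(W)={3,5,6,7,9} D(Y)={5,6,9}: W {3,5,6,7,9}->{3,5,6,7}
Constraint 2 (W < Y) on D(W)={3,5,6,7} D(Y)={5,6,9}: no change
Constraint 3 (W < U) on D(W)={3,5,6,7} D(U)={5,6,7}: W {3,5,6,7}->{3,5,6}
Constraint 4 (W + Y = U) on D(W)={3,5,6} D(Y)={5,6,9} D(U)={5,6,7}: W {3,5,6}->{}; Y {5,6,9}->{}; U {5,6,7}->{}
So after constraint 4: D(W) = {}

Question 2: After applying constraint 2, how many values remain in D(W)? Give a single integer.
Constraint 1 (W < Y) on D(W)={3,5,6,7,9} D(Y)={5,6,9}: W {3,5,6,7,9}->{3,5,6,7}
Constraint 2 (W < Y) on D(W)={3,5,6,7} D(Y)={5,6,9}: no change
So after constraint 2: D(W)={3,5,6,7}, size = 4

Answer: 4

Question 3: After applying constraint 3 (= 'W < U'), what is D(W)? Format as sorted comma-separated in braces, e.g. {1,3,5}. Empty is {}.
Answer: {3,5,6}

Derivation:
Constraint 1 (W < Y) on D(W)={3,5,6,7,9} D(Y)={5,6,9}: W {3,5,6,7,9}->{3,5,6,7}
Constraint 2 (W < Y) on D(W)={3,5,6,7} D(Y)={5,6,9}: no change
Constraint 3 (W < U) on D(W)={3,5,6,7} D(U)={5,6,7}: W {3,5,6,7}->{3,5,6}
So after constraint 3: D(W) = {3,5,6}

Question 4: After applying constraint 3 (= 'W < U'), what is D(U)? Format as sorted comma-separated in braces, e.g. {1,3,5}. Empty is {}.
Constraint 1 (W < Y) on D(W)={3,5,6,7,9} D(Y)={5,6,9}: W {3,5,6,7,9}->{3,5,6,7}
Constraint 2 (W < Y) on D(W)={3,5,6,7} D(Y)={5,6,9}: no change
Constraint 3 (W < U) on D(W)={3,5,6,7} D(U)={5,6,7}: W {3,5,6,7}->{3,5,6}
So after constraint 3: D(U) = {5,6,7}

Answer: {5,6,7}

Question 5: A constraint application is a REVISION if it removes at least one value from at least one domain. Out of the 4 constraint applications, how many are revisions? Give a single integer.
Constraint 1 (W < Y) on D(W)={3,5,6,7,9} D(Y)={5,6,9}: W {3,5,6,7,9}->{3,5,6,7} => REVISION
Constraint 2 (W < Y) on D(W)={3,5,6,7} D(Y)={5,6,9}: no change => not a revision
Constraint 3 (W < U) on D(W)={3,5,6,7} D(U)={5,6,7}: W {3,5,6,7}->{3,5,6} => REVISION
Constraint 4 (W + Y = U) on D(W)={3,5,6} D(Y)={5,6,9} D(U)={5,6,7}: W {3,5,6}->{}; Y {5,6,9}->{}; U {5,6,7}->{} => REVISION
Total revisions = 3

Answer: 3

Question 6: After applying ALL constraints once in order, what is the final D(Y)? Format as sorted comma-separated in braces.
Constraint 1 (W < Y) on D(W)={3,5,6,7,9} D(Y)={5,6,9}: W {3,5,6,7,9}->{3,5,6,7}
Constraint 2 (W < Y) on D(W)={3,5,6,7} D(Y)={5,6,9}: no change
Constraint 3 (W < U) on D(W)={3,5,6,7} D(U)={5,6,7}: W {3,5,6,7}->{3,5,6}
Constraint 4 (W + Y = U) on D(W)={3,5,6} D(Y)={5,6,9} D(U)={5,6,7}: W {3,5,6}->{}; Y {5,6,9}->{}; U {5,6,7}->{}
So after all 4 constraints: D(Y) = {}

Answer: {}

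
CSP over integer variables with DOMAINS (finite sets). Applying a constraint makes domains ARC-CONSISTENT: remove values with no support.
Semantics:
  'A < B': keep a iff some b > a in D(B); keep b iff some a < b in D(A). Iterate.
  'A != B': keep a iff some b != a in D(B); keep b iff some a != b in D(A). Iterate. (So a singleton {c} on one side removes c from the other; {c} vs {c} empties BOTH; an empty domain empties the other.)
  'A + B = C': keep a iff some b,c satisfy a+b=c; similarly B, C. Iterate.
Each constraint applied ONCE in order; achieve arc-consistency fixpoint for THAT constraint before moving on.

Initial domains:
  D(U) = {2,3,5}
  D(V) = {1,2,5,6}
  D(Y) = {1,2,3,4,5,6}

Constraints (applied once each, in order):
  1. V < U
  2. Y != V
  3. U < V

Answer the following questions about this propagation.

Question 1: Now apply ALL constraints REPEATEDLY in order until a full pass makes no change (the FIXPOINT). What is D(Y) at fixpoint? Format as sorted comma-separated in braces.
pass 0 (initial): D(Y)={1,2,3,4,5,6}
pass 1: U {2,3,5}->{}; V {1,2,5,6}->{}
pass 2: Y {1,2,3,4,5,6}->{}
pass 3: no change
Fixpoint after 3 passes: D(Y) = {}

Answer: {}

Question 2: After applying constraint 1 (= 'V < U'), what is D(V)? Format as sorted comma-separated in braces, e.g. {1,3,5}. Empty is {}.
Answer: {1,2}

Derivation:
Constraint 1 (V < U) on D(V)={1,2,5,6} D(U)={2,3,5}: V {1,2,5,6}->{1,2}
So after constraint 1: D(V) = {1,2}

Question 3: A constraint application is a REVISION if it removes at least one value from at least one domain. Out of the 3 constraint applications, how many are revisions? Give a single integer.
Answer: 2

Derivation:
Constraint 1 (V < U) on D(V)={1,2,5,6} D(U)={2,3,5}: V {1,2,5,6}->{1,2} => REVISION
Constraint 2 (Y != V) on D(Y)={1,2,3,4,5,6} D(V)={1,2}: no change => not a revision
Constraint 3 (U < V) on D(U)={2,3,5} D(V)={1,2}: U {2,3,5}->{}; V {1,2}->{} => REVISION
Total revisions = 2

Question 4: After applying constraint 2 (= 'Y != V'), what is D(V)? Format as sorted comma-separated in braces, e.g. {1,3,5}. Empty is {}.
Constraint 1 (V < U) on D(V)={1,2,5,6} D(U)={2,3,5}: V {1,2,5,6}->{1,2}
Constraint 2 (Y != V) on D(Y)={1,2,3,4,5,6} D(V)={1,2}: no change
So after constraint 2: D(V) = {1,2}

Answer: {1,2}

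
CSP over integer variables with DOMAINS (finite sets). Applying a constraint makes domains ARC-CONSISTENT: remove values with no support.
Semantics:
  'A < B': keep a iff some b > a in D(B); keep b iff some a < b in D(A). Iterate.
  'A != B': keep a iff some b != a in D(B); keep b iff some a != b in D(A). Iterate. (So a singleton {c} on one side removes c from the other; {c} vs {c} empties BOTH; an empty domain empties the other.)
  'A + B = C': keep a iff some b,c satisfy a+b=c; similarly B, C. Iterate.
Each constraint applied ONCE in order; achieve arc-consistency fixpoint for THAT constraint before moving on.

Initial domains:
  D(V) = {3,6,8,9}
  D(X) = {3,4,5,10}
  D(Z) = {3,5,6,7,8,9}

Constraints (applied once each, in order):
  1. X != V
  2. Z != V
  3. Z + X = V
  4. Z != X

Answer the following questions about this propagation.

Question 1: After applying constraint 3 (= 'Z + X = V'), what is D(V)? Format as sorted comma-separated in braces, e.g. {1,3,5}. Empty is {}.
Answer: {6,8,9}

Derivation:
Constraint 1 (X != V) on D(X)={3,4,5,10} D(V)={3,6,8,9}: no change
Constraint 2 (Z != V) on D(Z)={3,5,6,7,8,9} D(V)={3,6,8,9}: no change
Constraint 3 (Z + X = V) on D(Z)={3,5,6,7,8,9} D(X)={3,4,5,10} D(V)={3,6,8,9}: Z {3,5,6,7,8,9}->{3,5,6}; X {3,4,5,10}->{3,4,5}; V {3,6,8,9}->{6,8,9}
So after constraint 3: D(V) = {6,8,9}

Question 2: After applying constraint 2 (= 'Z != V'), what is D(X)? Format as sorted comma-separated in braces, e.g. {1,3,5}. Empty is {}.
Answer: {3,4,5,10}

Derivation:
Constraint 1 (X != V) on D(X)={3,4,5,10} D(V)={3,6,8,9}: no change
Constraint 2 (Z != V) on D(Z)={3,5,6,7,8,9} D(V)={3,6,8,9}: no change
So after constraint 2: D(X) = {3,4,5,10}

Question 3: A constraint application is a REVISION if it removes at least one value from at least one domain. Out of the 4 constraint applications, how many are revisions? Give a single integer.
Constraint 1 (X != V) on D(X)={3,4,5,10} D(V)={3,6,8,9}: no change => not a revision
Constraint 2 (Z != V) on D(Z)={3,5,6,7,8,9} D(V)={3,6,8,9}: no change => not a revision
Constraint 3 (Z + X = V) on D(Z)={3,5,6,7,8,9} D(X)={3,4,5,10} D(V)={3,6,8,9}: Z {3,5,6,7,8,9}->{3,5,6}; X {3,4,5,10}->{3,4,5}; V {3,6,8,9}->{6,8,9} => REVISION
Constraint 4 (Z != X) on D(Z)={3,5,6} D(X)={3,4,5}: no change => not a revision
Total revisions = 1

Answer: 1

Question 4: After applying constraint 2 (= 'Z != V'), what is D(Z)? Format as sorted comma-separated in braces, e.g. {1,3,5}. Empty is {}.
Answer: {3,5,6,7,8,9}

Derivation:
Constraint 1 (X != V) on D(X)={3,4,5,10} D(V)={3,6,8,9}: no change
Constraint 2 (Z != V) on D(Z)={3,5,6,7,8,9} D(V)={3,6,8,9}: no change
So after constraint 2: D(Z) = {3,5,6,7,8,9}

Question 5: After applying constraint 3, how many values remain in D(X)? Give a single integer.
Answer: 3

Derivation:
Constraint 1 (X != V) on D(X)={3,4,5,10} D(V)={3,6,8,9}: no change
Constraint 2 (Z != V) on D(Z)={3,5,6,7,8,9} D(V)={3,6,8,9}: no change
Constraint 3 (Z + X = V) on D(Z)={3,5,6,7,8,9} D(X)={3,4,5,10} D(V)={3,6,8,9}: Z {3,5,6,7,8,9}->{3,5,6}; X {3,4,5,10}->{3,4,5}; V {3,6,8,9}->{6,8,9}
So after constraint 3: D(X)={3,4,5}, size = 3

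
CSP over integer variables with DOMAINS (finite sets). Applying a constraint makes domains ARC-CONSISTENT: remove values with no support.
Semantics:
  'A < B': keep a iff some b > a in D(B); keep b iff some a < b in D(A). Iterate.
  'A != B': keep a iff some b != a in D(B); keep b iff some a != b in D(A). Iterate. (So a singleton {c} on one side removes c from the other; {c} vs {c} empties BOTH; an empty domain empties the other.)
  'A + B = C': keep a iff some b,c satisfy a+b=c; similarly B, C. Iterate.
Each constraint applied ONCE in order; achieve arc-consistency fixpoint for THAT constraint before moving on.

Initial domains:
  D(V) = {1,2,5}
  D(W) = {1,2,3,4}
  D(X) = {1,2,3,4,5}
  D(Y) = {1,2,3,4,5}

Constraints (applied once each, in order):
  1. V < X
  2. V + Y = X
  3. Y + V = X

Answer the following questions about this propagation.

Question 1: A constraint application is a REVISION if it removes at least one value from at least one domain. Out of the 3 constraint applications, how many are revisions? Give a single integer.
Answer: 2

Derivation:
Constraint 1 (V < X) on D(V)={1,2,5} D(X)={1,2,3,4,5}: V {1,2,5}->{1,2}; X {1,2,3,4,5}->{2,3,4,5} => REVISION
Constraint 2 (V + Y = X) on D(V)={1,2} D(Y)={1,2,3,4,5} D(X)={2,3,4,5}: Y {1,2,3,4,5}->{1,2,3,4} => REVISION
Constraint 3 (Y + V = X) on D(Y)={1,2,3,4} D(V)={1,2} D(X)={2,3,4,5}: no change => not a revision
Total revisions = 2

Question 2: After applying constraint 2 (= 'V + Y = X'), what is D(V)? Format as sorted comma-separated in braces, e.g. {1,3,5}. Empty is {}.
Constraint 1 (V < X) on D(V)={1,2,5} D(X)={1,2,3,4,5}: V {1,2,5}->{1,2}; X {1,2,3,4,5}->{2,3,4,5}
Constraint 2 (V + Y = X) on D(V)={1,2} D(Y)={1,2,3,4,5} D(X)={2,3,4,5}: Y {1,2,3,4,5}->{1,2,3,4}
So after constraint 2: D(V) = {1,2}

Answer: {1,2}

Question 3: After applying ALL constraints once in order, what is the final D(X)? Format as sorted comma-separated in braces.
Constraint 1 (V < X) on D(V)={1,2,5} D(X)={1,2,3,4,5}: V {1,2,5}->{1,2}; X {1,2,3,4,5}->{2,3,4,5}
Constraint 2 (V + Y = X) on D(V)={1,2} D(Y)={1,2,3,4,5} D(X)={2,3,4,5}: Y {1,2,3,4,5}->{1,2,3,4}
Constraint 3 (Y + V = X) on D(Y)={1,2,3,4} D(V)={1,2} D(X)={2,3,4,5}: no change
So after all 3 constraints: D(X) = {2,3,4,5}

Answer: {2,3,4,5}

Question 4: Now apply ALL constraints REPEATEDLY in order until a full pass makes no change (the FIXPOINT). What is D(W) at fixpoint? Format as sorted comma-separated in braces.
pass 0 (initial): D(W)={1,2,3,4}
pass 1: V {1,2,5}->{1,2}; X {1,2,3,4,5}->{2,3,4,5}; Y {1,2,3,4,5}->{1,2,3,4}
pass 2: no change
Fixpoint after 2 passes: D(W) = {1,2,3,4}

Answer: {1,2,3,4}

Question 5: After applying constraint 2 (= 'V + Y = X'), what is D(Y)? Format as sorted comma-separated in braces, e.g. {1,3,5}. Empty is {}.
Constraint 1 (V < X) on D(V)={1,2,5} D(X)={1,2,3,4,5}: V {1,2,5}->{1,2}; X {1,2,3,4,5}->{2,3,4,5}
Constraint 2 (V + Y = X) on D(V)={1,2} D(Y)={1,2,3,4,5} D(X)={2,3,4,5}: Y {1,2,3,4,5}->{1,2,3,4}
So after constraint 2: D(Y) = {1,2,3,4}

Answer: {1,2,3,4}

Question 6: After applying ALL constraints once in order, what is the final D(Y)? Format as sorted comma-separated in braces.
Constraint 1 (V < X) on D(V)={1,2,5} D(X)={1,2,3,4,5}: V {1,2,5}->{1,2}; X {1,2,3,4,5}->{2,3,4,5}
Constraint 2 (V + Y = X) on D(V)={1,2} D(Y)={1,2,3,4,5} D(X)={2,3,4,5}: Y {1,2,3,4,5}->{1,2,3,4}
Constraint 3 (Y + V = X) on D(Y)={1,2,3,4} D(V)={1,2} D(X)={2,3,4,5}: no change
So after all 3 constraints: D(Y) = {1,2,3,4}

Answer: {1,2,3,4}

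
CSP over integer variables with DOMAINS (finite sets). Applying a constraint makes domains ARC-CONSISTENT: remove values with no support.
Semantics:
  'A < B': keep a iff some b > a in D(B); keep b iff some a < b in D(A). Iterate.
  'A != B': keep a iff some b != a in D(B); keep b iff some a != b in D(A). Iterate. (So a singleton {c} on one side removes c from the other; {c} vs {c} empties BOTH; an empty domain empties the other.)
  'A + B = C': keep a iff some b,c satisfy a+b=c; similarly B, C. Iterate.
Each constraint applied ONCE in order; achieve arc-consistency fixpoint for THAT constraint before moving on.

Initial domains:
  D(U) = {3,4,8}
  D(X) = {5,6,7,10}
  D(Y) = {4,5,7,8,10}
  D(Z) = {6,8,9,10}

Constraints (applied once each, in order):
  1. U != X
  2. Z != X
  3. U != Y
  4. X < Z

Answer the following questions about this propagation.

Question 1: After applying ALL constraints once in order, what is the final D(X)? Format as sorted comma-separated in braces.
Constraint 1 (U != X) on D(U)={3,4,8} D(X)={5,6,7,10}: no change
Constraint 2 (Z != X) on D(Z)={6,8,9,10} D(X)={5,6,7,10}: no change
Constraint 3 (U != Y) on D(U)={3,4,8} D(Y)={4,5,7,8,10}: no change
Constraint 4 (X < Z) on D(X)={5,6,7,10} D(Z)={6,8,9,10}: X {5,6,7,10}->{5,6,7}
So after all 4 constraints: D(X) = {5,6,7}

Answer: {5,6,7}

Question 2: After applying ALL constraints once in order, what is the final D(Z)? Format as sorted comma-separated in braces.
Constraint 1 (U != X) on D(U)={3,4,8} D(X)={5,6,7,10}: no change
Constraint 2 (Z != X) on D(Z)={6,8,9,10} D(X)={5,6,7,10}: no change
Constraint 3 (U != Y) on D(U)={3,4,8} D(Y)={4,5,7,8,10}: no change
Constraint 4 (X < Z) on D(X)={5,6,7,10} D(Z)={6,8,9,10}: X {5,6,7,10}->{5,6,7}
So after all 4 constraints: D(Z) = {6,8,9,10}

Answer: {6,8,9,10}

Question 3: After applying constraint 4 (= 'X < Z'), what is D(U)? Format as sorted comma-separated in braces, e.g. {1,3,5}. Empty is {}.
Answer: {3,4,8}

Derivation:
Constraint 1 (U != X) on D(U)={3,4,8} D(X)={5,6,7,10}: no change
Constraint 2 (Z != X) on D(Z)={6,8,9,10} D(X)={5,6,7,10}: no change
Constraint 3 (U != Y) on D(U)={3,4,8} D(Y)={4,5,7,8,10}: no change
Constraint 4 (X < Z) on D(X)={5,6,7,10} D(Z)={6,8,9,10}: X {5,6,7,10}->{5,6,7}
So after constraint 4: D(U) = {3,4,8}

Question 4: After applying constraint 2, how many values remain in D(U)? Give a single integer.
Constraint 1 (U != X) on D(U)={3,4,8} D(X)={5,6,7,10}: no change
Constraint 2 (Z != X) on D(Z)={6,8,9,10} D(X)={5,6,7,10}: no change
So after constraint 2: D(U)={3,4,8}, size = 3

Answer: 3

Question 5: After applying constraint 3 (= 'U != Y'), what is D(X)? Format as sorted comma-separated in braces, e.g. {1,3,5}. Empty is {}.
Constraint 1 (U != X) on D(U)={3,4,8} D(X)={5,6,7,10}: no change
Constraint 2 (Z != X) on D(Z)={6,8,9,10} D(X)={5,6,7,10}: no change
Constraint 3 (U != Y) on D(U)={3,4,8} D(Y)={4,5,7,8,10}: no change
So after constraint 3: D(X) = {5,6,7,10}

Answer: {5,6,7,10}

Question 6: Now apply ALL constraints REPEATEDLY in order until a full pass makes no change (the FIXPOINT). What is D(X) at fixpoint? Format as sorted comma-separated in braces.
Answer: {5,6,7}

Derivation:
pass 0 (initial): D(X)={5,6,7,10}
pass 1: X {5,6,7,10}->{5,6,7}
pass 2: no change
Fixpoint after 2 passes: D(X) = {5,6,7}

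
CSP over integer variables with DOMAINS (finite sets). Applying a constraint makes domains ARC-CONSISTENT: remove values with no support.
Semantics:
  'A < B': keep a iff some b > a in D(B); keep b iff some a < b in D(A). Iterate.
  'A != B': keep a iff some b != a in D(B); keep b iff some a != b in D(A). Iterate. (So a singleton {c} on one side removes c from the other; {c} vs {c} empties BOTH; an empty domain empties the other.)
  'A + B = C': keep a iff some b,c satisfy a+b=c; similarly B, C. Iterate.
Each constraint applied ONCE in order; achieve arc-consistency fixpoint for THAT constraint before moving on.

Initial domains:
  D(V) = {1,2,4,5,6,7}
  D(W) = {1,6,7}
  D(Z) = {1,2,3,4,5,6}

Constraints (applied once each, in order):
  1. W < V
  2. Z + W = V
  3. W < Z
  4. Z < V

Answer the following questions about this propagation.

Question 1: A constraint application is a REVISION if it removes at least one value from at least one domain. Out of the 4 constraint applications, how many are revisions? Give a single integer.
Answer: 4

Derivation:
Constraint 1 (W < V) on D(W)={1,6,7} D(V)={1,2,4,5,6,7}: W {1,6,7}->{1,6}; V {1,2,4,5,6,7}->{2,4,5,6,7} => REVISION
Constraint 2 (Z + W = V) on D(Z)={1,2,3,4,5,6} D(W)={1,6} D(V)={2,4,5,6,7}: Z {1,2,3,4,5,6}->{1,3,4,5,6} => REVISION
Constraint 3 (W < Z) on D(W)={1,6} D(Z)={1,3,4,5,6}: W {1,6}->{1}; Z {1,3,4,5,6}->{3,4,5,6} => REVISION
Constraint 4 (Z < V) on D(Z)={3,4,5,6} D(V)={2,4,5,6,7}: V {2,4,5,6,7}->{4,5,6,7} => REVISION
Total revisions = 4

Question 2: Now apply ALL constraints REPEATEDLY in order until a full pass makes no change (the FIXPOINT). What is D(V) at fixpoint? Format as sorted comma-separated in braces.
pass 0 (initial): D(V)={1,2,4,5,6,7}
pass 1: V {1,2,4,5,6,7}->{4,5,6,7}; W {1,6,7}->{1}; Z {1,2,3,4,5,6}->{3,4,5,6}
pass 2: no change
Fixpoint after 2 passes: D(V) = {4,5,6,7}

Answer: {4,5,6,7}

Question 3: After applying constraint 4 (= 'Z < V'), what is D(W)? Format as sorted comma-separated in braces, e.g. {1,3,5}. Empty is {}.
Constraint 1 (W < V) on D(W)={1,6,7} D(V)={1,2,4,5,6,7}: W {1,6,7}->{1,6}; V {1,2,4,5,6,7}->{2,4,5,6,7}
Constraint 2 (Z + W = V) on D(Z)={1,2,3,4,5,6} D(W)={1,6} D(V)={2,4,5,6,7}: Z {1,2,3,4,5,6}->{1,3,4,5,6}
Constraint 3 (W < Z) on D(W)={1,6} D(Z)={1,3,4,5,6}: W {1,6}->{1}; Z {1,3,4,5,6}->{3,4,5,6}
Constraint 4 (Z < V) on D(Z)={3,4,5,6} D(V)={2,4,5,6,7}: V {2,4,5,6,7}->{4,5,6,7}
So after constraint 4: D(W) = {1}

Answer: {1}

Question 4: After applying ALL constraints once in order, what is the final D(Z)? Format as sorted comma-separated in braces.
Answer: {3,4,5,6}

Derivation:
Constraint 1 (W < V) on D(W)={1,6,7} D(V)={1,2,4,5,6,7}: W {1,6,7}->{1,6}; V {1,2,4,5,6,7}->{2,4,5,6,7}
Constraint 2 (Z + W = V) on D(Z)={1,2,3,4,5,6} D(W)={1,6} D(V)={2,4,5,6,7}: Z {1,2,3,4,5,6}->{1,3,4,5,6}
Constraint 3 (W < Z) on D(W)={1,6} D(Z)={1,3,4,5,6}: W {1,6}->{1}; Z {1,3,4,5,6}->{3,4,5,6}
Constraint 4 (Z < V) on D(Z)={3,4,5,6} D(V)={2,4,5,6,7}: V {2,4,5,6,7}->{4,5,6,7}
So after all 4 constraints: D(Z) = {3,4,5,6}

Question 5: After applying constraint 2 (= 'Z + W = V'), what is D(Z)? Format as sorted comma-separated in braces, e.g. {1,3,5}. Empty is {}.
Constraint 1 (W < V) on D(W)={1,6,7} D(V)={1,2,4,5,6,7}: W {1,6,7}->{1,6}; V {1,2,4,5,6,7}->{2,4,5,6,7}
Constraint 2 (Z + W = V) on D(Z)={1,2,3,4,5,6} D(W)={1,6} D(V)={2,4,5,6,7}: Z {1,2,3,4,5,6}->{1,3,4,5,6}
So after constraint 2: D(Z) = {1,3,4,5,6}

Answer: {1,3,4,5,6}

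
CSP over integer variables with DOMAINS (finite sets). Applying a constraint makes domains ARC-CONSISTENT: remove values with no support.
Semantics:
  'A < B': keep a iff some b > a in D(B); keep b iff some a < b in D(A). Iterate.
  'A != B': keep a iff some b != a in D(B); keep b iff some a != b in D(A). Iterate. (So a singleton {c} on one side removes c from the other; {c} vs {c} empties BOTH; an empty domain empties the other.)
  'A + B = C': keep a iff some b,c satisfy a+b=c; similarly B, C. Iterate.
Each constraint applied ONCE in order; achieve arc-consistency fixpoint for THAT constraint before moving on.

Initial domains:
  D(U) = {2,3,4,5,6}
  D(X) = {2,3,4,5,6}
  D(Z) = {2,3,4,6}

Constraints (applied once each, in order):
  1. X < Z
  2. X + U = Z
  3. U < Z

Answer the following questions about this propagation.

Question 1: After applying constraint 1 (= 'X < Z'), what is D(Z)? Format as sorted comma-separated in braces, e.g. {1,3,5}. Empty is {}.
Constraint 1 (X < Z) on D(X)={2,3,4,5,6} D(Z)={2,3,4,6}: X {2,3,4,5,6}->{2,3,4,5}; Z {2,3,4,6}->{3,4,6}
So after constraint 1: D(Z) = {3,4,6}

Answer: {3,4,6}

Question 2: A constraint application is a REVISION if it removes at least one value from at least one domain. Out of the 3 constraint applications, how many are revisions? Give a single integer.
Answer: 2

Derivation:
Constraint 1 (X < Z) on D(X)={2,3,4,5,6} D(Z)={2,3,4,6}: X {2,3,4,5,6}->{2,3,4,5}; Z {2,3,4,6}->{3,4,6} => REVISION
Constraint 2 (X + U = Z) on D(X)={2,3,4,5} D(U)={2,3,4,5,6} D(Z)={3,4,6}: X {2,3,4,5}->{2,3,4}; U {2,3,4,5,6}->{2,3,4}; Z {3,4,6}->{4,6} => REVISION
Constraint 3 (U < Z) on D(U)={2,3,4} D(Z)={4,6}: no change => not a revision
Total revisions = 2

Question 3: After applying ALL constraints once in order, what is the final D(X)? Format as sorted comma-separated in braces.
Answer: {2,3,4}

Derivation:
Constraint 1 (X < Z) on D(X)={2,3,4,5,6} D(Z)={2,3,4,6}: X {2,3,4,5,6}->{2,3,4,5}; Z {2,3,4,6}->{3,4,6}
Constraint 2 (X + U = Z) on D(X)={2,3,4,5} D(U)={2,3,4,5,6} D(Z)={3,4,6}: X {2,3,4,5}->{2,3,4}; U {2,3,4,5,6}->{2,3,4}; Z {3,4,6}->{4,6}
Constraint 3 (U < Z) on D(U)={2,3,4} D(Z)={4,6}: no change
So after all 3 constraints: D(X) = {2,3,4}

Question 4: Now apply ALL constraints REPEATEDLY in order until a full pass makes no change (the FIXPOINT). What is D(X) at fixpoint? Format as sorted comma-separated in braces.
Answer: {2,3,4}

Derivation:
pass 0 (initial): D(X)={2,3,4,5,6}
pass 1: U {2,3,4,5,6}->{2,3,4}; X {2,3,4,5,6}->{2,3,4}; Z {2,3,4,6}->{4,6}
pass 2: no change
Fixpoint after 2 passes: D(X) = {2,3,4}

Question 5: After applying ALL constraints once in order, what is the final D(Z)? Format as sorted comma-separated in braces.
Answer: {4,6}

Derivation:
Constraint 1 (X < Z) on D(X)={2,3,4,5,6} D(Z)={2,3,4,6}: X {2,3,4,5,6}->{2,3,4,5}; Z {2,3,4,6}->{3,4,6}
Constraint 2 (X + U = Z) on D(X)={2,3,4,5} D(U)={2,3,4,5,6} D(Z)={3,4,6}: X {2,3,4,5}->{2,3,4}; U {2,3,4,5,6}->{2,3,4}; Z {3,4,6}->{4,6}
Constraint 3 (U < Z) on D(U)={2,3,4} D(Z)={4,6}: no change
So after all 3 constraints: D(Z) = {4,6}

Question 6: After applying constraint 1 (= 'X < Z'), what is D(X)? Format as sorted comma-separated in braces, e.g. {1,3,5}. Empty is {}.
Constraint 1 (X < Z) on D(X)={2,3,4,5,6} D(Z)={2,3,4,6}: X {2,3,4,5,6}->{2,3,4,5}; Z {2,3,4,6}->{3,4,6}
So after constraint 1: D(X) = {2,3,4,5}

Answer: {2,3,4,5}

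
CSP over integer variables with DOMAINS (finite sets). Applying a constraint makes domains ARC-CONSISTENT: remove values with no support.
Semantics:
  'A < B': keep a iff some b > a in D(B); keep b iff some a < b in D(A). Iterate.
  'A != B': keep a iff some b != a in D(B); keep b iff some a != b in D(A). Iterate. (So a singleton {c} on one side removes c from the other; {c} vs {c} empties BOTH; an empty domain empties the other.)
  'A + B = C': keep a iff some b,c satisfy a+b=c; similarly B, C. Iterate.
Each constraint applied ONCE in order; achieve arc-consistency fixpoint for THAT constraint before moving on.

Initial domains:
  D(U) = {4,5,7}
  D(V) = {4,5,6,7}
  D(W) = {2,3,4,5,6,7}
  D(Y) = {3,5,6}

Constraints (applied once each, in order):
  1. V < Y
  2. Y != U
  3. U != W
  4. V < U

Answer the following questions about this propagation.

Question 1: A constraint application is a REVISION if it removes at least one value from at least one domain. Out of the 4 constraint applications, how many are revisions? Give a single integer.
Answer: 2

Derivation:
Constraint 1 (V < Y) on D(V)={4,5,6,7} D(Y)={3,5,6}: V {4,5,6,7}->{4,5}; Y {3,5,6}->{5,6} => REVISION
Constraint 2 (Y != U) on D(Y)={5,6} D(U)={4,5,7}: no change => not a revision
Constraint 3 (U != W) on D(U)={4,5,7} D(W)={2,3,4,5,6,7}: no change => not a revision
Constraint 4 (V < U) on D(V)={4,5} D(U)={4,5,7}: U {4,5,7}->{5,7} => REVISION
Total revisions = 2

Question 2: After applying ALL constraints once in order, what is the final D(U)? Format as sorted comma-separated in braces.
Answer: {5,7}

Derivation:
Constraint 1 (V < Y) on D(V)={4,5,6,7} D(Y)={3,5,6}: V {4,5,6,7}->{4,5}; Y {3,5,6}->{5,6}
Constraint 2 (Y != U) on D(Y)={5,6} D(U)={4,5,7}: no change
Constraint 3 (U != W) on D(U)={4,5,7} D(W)={2,3,4,5,6,7}: no change
Constraint 4 (V < U) on D(V)={4,5} D(U)={4,5,7}: U {4,5,7}->{5,7}
So after all 4 constraints: D(U) = {5,7}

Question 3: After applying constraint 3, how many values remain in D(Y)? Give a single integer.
Answer: 2

Derivation:
Constraint 1 (V < Y) on D(V)={4,5,6,7} D(Y)={3,5,6}: V {4,5,6,7}->{4,5}; Y {3,5,6}->{5,6}
Constraint 2 (Y != U) on D(Y)={5,6} D(U)={4,5,7}: no change
Constraint 3 (U != W) on D(U)={4,5,7} D(W)={2,3,4,5,6,7}: no change
So after constraint 3: D(Y)={5,6}, size = 2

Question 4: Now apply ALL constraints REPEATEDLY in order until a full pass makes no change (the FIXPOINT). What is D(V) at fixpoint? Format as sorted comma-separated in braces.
Answer: {4,5}

Derivation:
pass 0 (initial): D(V)={4,5,6,7}
pass 1: U {4,5,7}->{5,7}; V {4,5,6,7}->{4,5}; Y {3,5,6}->{5,6}
pass 2: no change
Fixpoint after 2 passes: D(V) = {4,5}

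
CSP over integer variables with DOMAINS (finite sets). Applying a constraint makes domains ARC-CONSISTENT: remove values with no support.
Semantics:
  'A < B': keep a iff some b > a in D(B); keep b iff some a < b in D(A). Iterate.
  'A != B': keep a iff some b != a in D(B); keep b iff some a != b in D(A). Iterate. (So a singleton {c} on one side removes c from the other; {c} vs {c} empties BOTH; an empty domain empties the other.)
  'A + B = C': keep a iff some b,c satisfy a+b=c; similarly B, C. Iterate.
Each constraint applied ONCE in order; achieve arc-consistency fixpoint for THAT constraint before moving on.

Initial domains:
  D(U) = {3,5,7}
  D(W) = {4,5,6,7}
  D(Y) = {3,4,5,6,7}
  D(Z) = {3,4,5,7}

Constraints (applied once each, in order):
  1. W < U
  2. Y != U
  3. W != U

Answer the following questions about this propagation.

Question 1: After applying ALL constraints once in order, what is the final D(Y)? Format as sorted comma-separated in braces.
Answer: {3,4,5,6,7}

Derivation:
Constraint 1 (W < U) on D(W)={4,5,6,7} D(U)={3,5,7}: W {4,5,6,7}->{4,5,6}; U {3,5,7}->{5,7}
Constraint 2 (Y != U) on D(Y)={3,4,5,6,7} D(U)={5,7}: no change
Constraint 3 (W != U) on D(W)={4,5,6} D(U)={5,7}: no change
So after all 3 constraints: D(Y) = {3,4,5,6,7}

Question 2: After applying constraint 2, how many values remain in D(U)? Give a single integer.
Constraint 1 (W < U) on D(W)={4,5,6,7} D(U)={3,5,7}: W {4,5,6,7}->{4,5,6}; U {3,5,7}->{5,7}
Constraint 2 (Y != U) on D(Y)={3,4,5,6,7} D(U)={5,7}: no change
So after constraint 2: D(U)={5,7}, size = 2

Answer: 2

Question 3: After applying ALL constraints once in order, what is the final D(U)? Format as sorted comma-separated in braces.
Answer: {5,7}

Derivation:
Constraint 1 (W < U) on D(W)={4,5,6,7} D(U)={3,5,7}: W {4,5,6,7}->{4,5,6}; U {3,5,7}->{5,7}
Constraint 2 (Y != U) on D(Y)={3,4,5,6,7} D(U)={5,7}: no change
Constraint 3 (W != U) on D(W)={4,5,6} D(U)={5,7}: no change
So after all 3 constraints: D(U) = {5,7}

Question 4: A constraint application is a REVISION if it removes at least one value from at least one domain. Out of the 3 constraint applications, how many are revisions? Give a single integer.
Constraint 1 (W < U) on D(W)={4,5,6,7} D(U)={3,5,7}: W {4,5,6,7}->{4,5,6}; U {3,5,7}->{5,7} => REVISION
Constraint 2 (Y != U) on D(Y)={3,4,5,6,7} D(U)={5,7}: no change => not a revision
Constraint 3 (W != U) on D(W)={4,5,6} D(U)={5,7}: no change => not a revision
Total revisions = 1

Answer: 1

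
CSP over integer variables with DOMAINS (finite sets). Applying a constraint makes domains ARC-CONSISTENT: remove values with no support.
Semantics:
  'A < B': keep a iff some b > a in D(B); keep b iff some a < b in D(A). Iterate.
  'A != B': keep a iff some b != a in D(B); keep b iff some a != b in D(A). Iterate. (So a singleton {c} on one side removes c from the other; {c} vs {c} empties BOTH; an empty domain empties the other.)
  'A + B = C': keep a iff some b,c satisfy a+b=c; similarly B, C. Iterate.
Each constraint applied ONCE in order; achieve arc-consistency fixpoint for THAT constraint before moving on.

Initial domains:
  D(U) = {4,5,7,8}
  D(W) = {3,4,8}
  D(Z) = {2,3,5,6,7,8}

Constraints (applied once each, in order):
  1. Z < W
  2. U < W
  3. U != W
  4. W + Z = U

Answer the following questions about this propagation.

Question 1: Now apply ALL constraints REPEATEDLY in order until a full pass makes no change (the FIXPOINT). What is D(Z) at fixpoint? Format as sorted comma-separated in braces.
pass 0 (initial): D(Z)={2,3,5,6,7,8}
pass 1: U {4,5,7,8}->{}; W {3,4,8}->{}; Z {2,3,5,6,7,8}->{}
pass 2: no change
Fixpoint after 2 passes: D(Z) = {}

Answer: {}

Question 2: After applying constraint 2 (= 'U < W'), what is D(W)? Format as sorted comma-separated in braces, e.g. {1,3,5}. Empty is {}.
Answer: {8}

Derivation:
Constraint 1 (Z < W) on D(Z)={2,3,5,6,7,8} D(W)={3,4,8}: Z {2,3,5,6,7,8}->{2,3,5,6,7}
Constraint 2 (U < W) on D(U)={4,5,7,8} D(W)={3,4,8}: U {4,5,7,8}->{4,5,7}; W {3,4,8}->{8}
So after constraint 2: D(W) = {8}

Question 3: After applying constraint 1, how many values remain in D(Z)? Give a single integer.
Answer: 5

Derivation:
Constraint 1 (Z < W) on D(Z)={2,3,5,6,7,8} D(W)={3,4,8}: Z {2,3,5,6,7,8}->{2,3,5,6,7}
So after constraint 1: D(Z)={2,3,5,6,7}, size = 5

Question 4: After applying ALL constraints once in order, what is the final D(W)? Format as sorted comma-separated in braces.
Constraint 1 (Z < W) on D(Z)={2,3,5,6,7,8} D(W)={3,4,8}: Z {2,3,5,6,7,8}->{2,3,5,6,7}
Constraint 2 (U < W) on D(U)={4,5,7,8} D(W)={3,4,8}: U {4,5,7,8}->{4,5,7}; W {3,4,8}->{8}
Constraint 3 (U != W) on D(U)={4,5,7} D(W)={8}: no change
Constraint 4 (W + Z = U) on D(W)={8} D(Z)={2,3,5,6,7} D(U)={4,5,7}: W {8}->{}; Z {2,3,5,6,7}->{}; U {4,5,7}->{}
So after all 4 constraints: D(W) = {}

Answer: {}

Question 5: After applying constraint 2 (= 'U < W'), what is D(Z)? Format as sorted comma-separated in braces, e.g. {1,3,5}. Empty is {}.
Constraint 1 (Z < W) on D(Z)={2,3,5,6,7,8} D(W)={3,4,8}: Z {2,3,5,6,7,8}->{2,3,5,6,7}
Constraint 2 (U < W) on D(U)={4,5,7,8} D(W)={3,4,8}: U {4,5,7,8}->{4,5,7}; W {3,4,8}->{8}
So after constraint 2: D(Z) = {2,3,5,6,7}

Answer: {2,3,5,6,7}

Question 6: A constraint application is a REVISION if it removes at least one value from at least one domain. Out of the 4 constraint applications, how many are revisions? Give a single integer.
Constraint 1 (Z < W) on D(Z)={2,3,5,6,7,8} D(W)={3,4,8}: Z {2,3,5,6,7,8}->{2,3,5,6,7} => REVISION
Constraint 2 (U < W) on D(U)={4,5,7,8} D(W)={3,4,8}: U {4,5,7,8}->{4,5,7}; W {3,4,8}->{8} => REVISION
Constraint 3 (U != W) on D(U)={4,5,7} D(W)={8}: no change => not a revision
Constraint 4 (W + Z = U) on D(W)={8} D(Z)={2,3,5,6,7} D(U)={4,5,7}: W {8}->{}; Z {2,3,5,6,7}->{}; U {4,5,7}->{} => REVISION
Total revisions = 3

Answer: 3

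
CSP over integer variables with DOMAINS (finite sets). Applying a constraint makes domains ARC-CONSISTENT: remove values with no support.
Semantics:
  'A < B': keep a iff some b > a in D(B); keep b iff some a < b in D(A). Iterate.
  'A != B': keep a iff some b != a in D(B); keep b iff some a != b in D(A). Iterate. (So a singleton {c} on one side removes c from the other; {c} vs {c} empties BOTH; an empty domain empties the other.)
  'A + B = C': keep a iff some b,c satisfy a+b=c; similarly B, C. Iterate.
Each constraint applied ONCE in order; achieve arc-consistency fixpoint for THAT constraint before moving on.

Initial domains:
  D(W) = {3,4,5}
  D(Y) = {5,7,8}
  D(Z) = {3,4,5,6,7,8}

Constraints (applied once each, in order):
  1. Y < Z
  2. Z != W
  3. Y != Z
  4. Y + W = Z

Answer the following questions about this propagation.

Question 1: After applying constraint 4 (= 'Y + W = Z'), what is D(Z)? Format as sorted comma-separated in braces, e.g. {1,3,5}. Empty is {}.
Answer: {8}

Derivation:
Constraint 1 (Y < Z) on D(Y)={5,7,8} D(Z)={3,4,5,6,7,8}: Y {5,7,8}->{5,7}; Z {3,4,5,6,7,8}->{6,7,8}
Constraint 2 (Z != W) on D(Z)={6,7,8} D(W)={3,4,5}: no change
Constraint 3 (Y != Z) on D(Y)={5,7} D(Z)={6,7,8}: no change
Constraint 4 (Y + W = Z) on D(Y)={5,7} D(W)={3,4,5} D(Z)={6,7,8}: Y {5,7}->{5}; W {3,4,5}->{3}; Z {6,7,8}->{8}
So after constraint 4: D(Z) = {8}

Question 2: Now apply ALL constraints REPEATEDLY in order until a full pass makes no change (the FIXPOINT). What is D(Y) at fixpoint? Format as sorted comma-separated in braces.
pass 0 (initial): D(Y)={5,7,8}
pass 1: W {3,4,5}->{3}; Y {5,7,8}->{5}; Z {3,4,5,6,7,8}->{8}
pass 2: no change
Fixpoint after 2 passes: D(Y) = {5}

Answer: {5}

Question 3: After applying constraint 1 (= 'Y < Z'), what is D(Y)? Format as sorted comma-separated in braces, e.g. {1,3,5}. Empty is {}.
Answer: {5,7}

Derivation:
Constraint 1 (Y < Z) on D(Y)={5,7,8} D(Z)={3,4,5,6,7,8}: Y {5,7,8}->{5,7}; Z {3,4,5,6,7,8}->{6,7,8}
So after constraint 1: D(Y) = {5,7}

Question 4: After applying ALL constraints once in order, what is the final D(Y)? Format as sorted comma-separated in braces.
Constraint 1 (Y < Z) on D(Y)={5,7,8} D(Z)={3,4,5,6,7,8}: Y {5,7,8}->{5,7}; Z {3,4,5,6,7,8}->{6,7,8}
Constraint 2 (Z != W) on D(Z)={6,7,8} D(W)={3,4,5}: no change
Constraint 3 (Y != Z) on D(Y)={5,7} D(Z)={6,7,8}: no change
Constraint 4 (Y + W = Z) on D(Y)={5,7} D(W)={3,4,5} D(Z)={6,7,8}: Y {5,7}->{5}; W {3,4,5}->{3}; Z {6,7,8}->{8}
So after all 4 constraints: D(Y) = {5}

Answer: {5}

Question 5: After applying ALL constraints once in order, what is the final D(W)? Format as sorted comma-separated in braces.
Constraint 1 (Y < Z) on D(Y)={5,7,8} D(Z)={3,4,5,6,7,8}: Y {5,7,8}->{5,7}; Z {3,4,5,6,7,8}->{6,7,8}
Constraint 2 (Z != W) on D(Z)={6,7,8} D(W)={3,4,5}: no change
Constraint 3 (Y != Z) on D(Y)={5,7} D(Z)={6,7,8}: no change
Constraint 4 (Y + W = Z) on D(Y)={5,7} D(W)={3,4,5} D(Z)={6,7,8}: Y {5,7}->{5}; W {3,4,5}->{3}; Z {6,7,8}->{8}
So after all 4 constraints: D(W) = {3}

Answer: {3}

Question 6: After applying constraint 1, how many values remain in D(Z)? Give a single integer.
Answer: 3

Derivation:
Constraint 1 (Y < Z) on D(Y)={5,7,8} D(Z)={3,4,5,6,7,8}: Y {5,7,8}->{5,7}; Z {3,4,5,6,7,8}->{6,7,8}
So after constraint 1: D(Z)={6,7,8}, size = 3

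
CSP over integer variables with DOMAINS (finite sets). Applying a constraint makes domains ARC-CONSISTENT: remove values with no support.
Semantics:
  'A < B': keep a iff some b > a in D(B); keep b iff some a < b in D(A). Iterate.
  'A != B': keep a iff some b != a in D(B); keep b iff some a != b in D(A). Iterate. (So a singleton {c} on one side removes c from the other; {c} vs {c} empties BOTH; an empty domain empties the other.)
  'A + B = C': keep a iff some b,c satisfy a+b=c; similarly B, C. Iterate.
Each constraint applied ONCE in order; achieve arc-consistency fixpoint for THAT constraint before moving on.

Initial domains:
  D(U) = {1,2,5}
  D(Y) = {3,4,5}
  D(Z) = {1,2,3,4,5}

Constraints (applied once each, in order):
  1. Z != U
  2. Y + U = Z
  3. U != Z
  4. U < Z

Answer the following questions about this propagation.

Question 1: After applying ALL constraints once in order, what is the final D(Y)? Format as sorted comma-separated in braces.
Constraint 1 (Z != U) on D(Z)={1,2,3,4,5} D(U)={1,2,5}: no change
Constraint 2 (Y + U = Z) on D(Y)={3,4,5} D(U)={1,2,5} D(Z)={1,2,3,4,5}: Y {3,4,5}->{3,4}; U {1,2,5}->{1,2}; Z {1,2,3,4,5}->{4,5}
Constraint 3 (U != Z) on D(U)={1,2} D(Z)={4,5}: no change
Constraint 4 (U < Z) on D(U)={1,2} D(Z)={4,5}: no change
So after all 4 constraints: D(Y) = {3,4}

Answer: {3,4}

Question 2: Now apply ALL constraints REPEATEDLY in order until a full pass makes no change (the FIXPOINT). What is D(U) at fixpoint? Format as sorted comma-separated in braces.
Answer: {1,2}

Derivation:
pass 0 (initial): D(U)={1,2,5}
pass 1: U {1,2,5}->{1,2}; Y {3,4,5}->{3,4}; Z {1,2,3,4,5}->{4,5}
pass 2: no change
Fixpoint after 2 passes: D(U) = {1,2}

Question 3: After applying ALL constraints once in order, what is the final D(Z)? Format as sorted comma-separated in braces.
Answer: {4,5}

Derivation:
Constraint 1 (Z != U) on D(Z)={1,2,3,4,5} D(U)={1,2,5}: no change
Constraint 2 (Y + U = Z) on D(Y)={3,4,5} D(U)={1,2,5} D(Z)={1,2,3,4,5}: Y {3,4,5}->{3,4}; U {1,2,5}->{1,2}; Z {1,2,3,4,5}->{4,5}
Constraint 3 (U != Z) on D(U)={1,2} D(Z)={4,5}: no change
Constraint 4 (U < Z) on D(U)={1,2} D(Z)={4,5}: no change
So after all 4 constraints: D(Z) = {4,5}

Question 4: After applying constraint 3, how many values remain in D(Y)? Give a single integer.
Constraint 1 (Z != U) on D(Z)={1,2,3,4,5} D(U)={1,2,5}: no change
Constraint 2 (Y + U = Z) on D(Y)={3,4,5} D(U)={1,2,5} D(Z)={1,2,3,4,5}: Y {3,4,5}->{3,4}; U {1,2,5}->{1,2}; Z {1,2,3,4,5}->{4,5}
Constraint 3 (U != Z) on D(U)={1,2} D(Z)={4,5}: no change
So after constraint 3: D(Y)={3,4}, size = 2

Answer: 2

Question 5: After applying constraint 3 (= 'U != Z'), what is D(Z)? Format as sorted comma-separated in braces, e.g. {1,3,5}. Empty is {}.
Constraint 1 (Z != U) on D(Z)={1,2,3,4,5} D(U)={1,2,5}: no change
Constraint 2 (Y + U = Z) on D(Y)={3,4,5} D(U)={1,2,5} D(Z)={1,2,3,4,5}: Y {3,4,5}->{3,4}; U {1,2,5}->{1,2}; Z {1,2,3,4,5}->{4,5}
Constraint 3 (U != Z) on D(U)={1,2} D(Z)={4,5}: no change
So after constraint 3: D(Z) = {4,5}

Answer: {4,5}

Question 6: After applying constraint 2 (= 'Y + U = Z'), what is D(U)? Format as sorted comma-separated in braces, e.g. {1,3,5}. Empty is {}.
Answer: {1,2}

Derivation:
Constraint 1 (Z != U) on D(Z)={1,2,3,4,5} D(U)={1,2,5}: no change
Constraint 2 (Y + U = Z) on D(Y)={3,4,5} D(U)={1,2,5} D(Z)={1,2,3,4,5}: Y {3,4,5}->{3,4}; U {1,2,5}->{1,2}; Z {1,2,3,4,5}->{4,5}
So after constraint 2: D(U) = {1,2}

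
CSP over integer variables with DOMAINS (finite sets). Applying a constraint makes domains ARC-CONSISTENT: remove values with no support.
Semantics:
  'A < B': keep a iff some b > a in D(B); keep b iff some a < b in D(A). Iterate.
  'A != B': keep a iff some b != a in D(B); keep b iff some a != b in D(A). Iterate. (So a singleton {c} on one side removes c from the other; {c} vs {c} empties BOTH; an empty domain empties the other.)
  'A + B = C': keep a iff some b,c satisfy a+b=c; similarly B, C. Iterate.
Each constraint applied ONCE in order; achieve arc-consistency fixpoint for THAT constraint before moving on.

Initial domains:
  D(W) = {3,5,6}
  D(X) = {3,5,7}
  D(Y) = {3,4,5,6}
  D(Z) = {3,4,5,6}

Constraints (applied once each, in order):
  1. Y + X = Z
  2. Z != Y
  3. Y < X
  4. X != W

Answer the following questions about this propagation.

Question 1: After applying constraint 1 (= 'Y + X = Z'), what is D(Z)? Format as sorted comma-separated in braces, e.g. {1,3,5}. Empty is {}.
Constraint 1 (Y + X = Z) on D(Y)={3,4,5,6} D(X)={3,5,7} D(Z)={3,4,5,6}: Y {3,4,5,6}->{3}; X {3,5,7}->{3}; Z {3,4,5,6}->{6}
So after constraint 1: D(Z) = {6}

Answer: {6}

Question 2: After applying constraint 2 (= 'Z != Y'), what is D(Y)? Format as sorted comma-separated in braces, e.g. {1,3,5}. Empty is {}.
Constraint 1 (Y + X = Z) on D(Y)={3,4,5,6} D(X)={3,5,7} D(Z)={3,4,5,6}: Y {3,4,5,6}->{3}; X {3,5,7}->{3}; Z {3,4,5,6}->{6}
Constraint 2 (Z != Y) on D(Z)={6} D(Y)={3}: no change
So after constraint 2: D(Y) = {3}

Answer: {3}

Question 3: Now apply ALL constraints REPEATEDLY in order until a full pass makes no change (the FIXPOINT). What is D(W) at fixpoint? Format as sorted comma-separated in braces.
pass 0 (initial): D(W)={3,5,6}
pass 1: W {3,5,6}->{}; X {3,5,7}->{}; Y {3,4,5,6}->{}; Z {3,4,5,6}->{6}
pass 2: Z {6}->{}
pass 3: no change
Fixpoint after 3 passes: D(W) = {}

Answer: {}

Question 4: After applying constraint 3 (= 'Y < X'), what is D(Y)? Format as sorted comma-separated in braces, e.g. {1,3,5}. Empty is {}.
Constraint 1 (Y + X = Z) on D(Y)={3,4,5,6} D(X)={3,5,7} D(Z)={3,4,5,6}: Y {3,4,5,6}->{3}; X {3,5,7}->{3}; Z {3,4,5,6}->{6}
Constraint 2 (Z != Y) on D(Z)={6} D(Y)={3}: no change
Constraint 3 (Y < X) on D(Y)={3} D(X)={3}: Y {3}->{}; X {3}->{}
So after constraint 3: D(Y) = {}

Answer: {}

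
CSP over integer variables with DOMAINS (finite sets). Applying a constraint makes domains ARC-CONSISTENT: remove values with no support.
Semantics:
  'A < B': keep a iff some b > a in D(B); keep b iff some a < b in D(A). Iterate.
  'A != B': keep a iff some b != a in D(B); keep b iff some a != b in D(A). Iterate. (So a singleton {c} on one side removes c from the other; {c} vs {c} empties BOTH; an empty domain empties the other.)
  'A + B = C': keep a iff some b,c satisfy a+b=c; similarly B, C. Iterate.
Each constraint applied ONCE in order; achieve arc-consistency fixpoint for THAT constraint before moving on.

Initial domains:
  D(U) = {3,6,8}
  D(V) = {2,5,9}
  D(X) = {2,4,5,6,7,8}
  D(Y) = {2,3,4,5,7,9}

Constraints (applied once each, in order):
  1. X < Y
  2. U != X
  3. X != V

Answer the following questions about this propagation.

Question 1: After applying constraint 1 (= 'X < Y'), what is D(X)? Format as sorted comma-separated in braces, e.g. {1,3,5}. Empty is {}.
Constraint 1 (X < Y) on D(X)={2,4,5,6,7,8} D(Y)={2,3,4,5,7,9}: Y {2,3,4,5,7,9}->{3,4,5,7,9}
So after constraint 1: D(X) = {2,4,5,6,7,8}

Answer: {2,4,5,6,7,8}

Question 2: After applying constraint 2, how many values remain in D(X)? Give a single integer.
Answer: 6

Derivation:
Constraint 1 (X < Y) on D(X)={2,4,5,6,7,8} D(Y)={2,3,4,5,7,9}: Y {2,3,4,5,7,9}->{3,4,5,7,9}
Constraint 2 (U != X) on D(U)={3,6,8} D(X)={2,4,5,6,7,8}: no change
So after constraint 2: D(X)={2,4,5,6,7,8}, size = 6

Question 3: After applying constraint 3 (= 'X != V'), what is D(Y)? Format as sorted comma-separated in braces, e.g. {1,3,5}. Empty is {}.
Constraint 1 (X < Y) on D(X)={2,4,5,6,7,8} D(Y)={2,3,4,5,7,9}: Y {2,3,4,5,7,9}->{3,4,5,7,9}
Constraint 2 (U != X) on D(U)={3,6,8} D(X)={2,4,5,6,7,8}: no change
Constraint 3 (X != V) on D(X)={2,4,5,6,7,8} D(V)={2,5,9}: no change
So after constraint 3: D(Y) = {3,4,5,7,9}

Answer: {3,4,5,7,9}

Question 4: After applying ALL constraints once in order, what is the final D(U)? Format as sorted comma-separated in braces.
Constraint 1 (X < Y) on D(X)={2,4,5,6,7,8} D(Y)={2,3,4,5,7,9}: Y {2,3,4,5,7,9}->{3,4,5,7,9}
Constraint 2 (U != X) on D(U)={3,6,8} D(X)={2,4,5,6,7,8}: no change
Constraint 3 (X != V) on D(X)={2,4,5,6,7,8} D(V)={2,5,9}: no change
So after all 3 constraints: D(U) = {3,6,8}

Answer: {3,6,8}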